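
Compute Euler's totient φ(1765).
φ is multiplicative, with φ(p^e) = p^e − p^(e−1). Factorise 1765 = 5 · 353. Then
  φ(1765) = (5 − 1) · (353 − 1) = 4 · 352 = 1408.

Final answer: φ(1765) = 1408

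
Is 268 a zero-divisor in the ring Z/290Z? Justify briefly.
YES

gcd(268, 290) = 2 > 1, so 268 is not a unit in Z/290Z. In Z/nZ every nonzero non-unit is a zero-divisor: explicitly, take b = 290/gcd = 145 ≠ 0 (mod 290); then 268·145 = 38860 = 134·290, i.e. 268·145 ≡ 0 (mod 290). So 268 is a zero-divisor.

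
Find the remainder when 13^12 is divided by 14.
Use repeated squaring. Binary(12) = 1100. Walk through the bits of the exponent 12 left-to-right: at each bit after the leading one, square the running value, then multiply by 13 if the bit is 1 (always reducing mod 14):
  bit 1 = 1 (leading): start with 13.
  bit 2 = 1: square 13^2 = 169 ≡ 1; bit is 1, so multiply 1·13 = 13 (mod 14).
  bit 3 = 0: square 13^2 = 169 ≡ 1 (mod 14).
  bit 4 = 0: square 1^2 = 1 (mod 14).
Final value: 13^12 ≡ 1 (mod 14).

Final answer: 1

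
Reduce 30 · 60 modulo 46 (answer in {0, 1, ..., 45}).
Reduce the factors first: 60 ≡ 14 (mod 46), so 30 · 60 ≡ 30 · 14 (mod 46). 30 · 14 = 420. Dividing by 46: 420 = 9·46 + 6. So (30 · 60) mod 46 = 6.

Final answer: 6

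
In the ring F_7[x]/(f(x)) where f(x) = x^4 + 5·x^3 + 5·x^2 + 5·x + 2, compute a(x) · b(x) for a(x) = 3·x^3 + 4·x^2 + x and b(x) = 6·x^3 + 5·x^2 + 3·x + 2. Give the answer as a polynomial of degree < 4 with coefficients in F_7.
Multiply as integer polynomials: a · b = 18·x^6 + 39·x^5 + 35·x^4 + 23·x^3 + 11·x^2 + 2·x. Reducing coefficients mod 7: a · b ≡ 4·x^6 + 4·x^5 + 2·x^3 + 4·x^2 + 2·x. Now divide by f(x) = x^4 + 5·x^3 + 5·x^2 + 5·x + 2 in F_7[x], eliminating the leading term at each step:
  leading term 4·x^6: subtract (4·x^2)·f(x) = 4·x^6 + 6·x^5 + 6·x^4 + 6·x^3 + x^2, leaving 5·x^5 + x^4 + 3·x^3 + 3·x^2 + 2·x (coefficients mod 7)
  leading term 5·x^5: subtract (5·x)·f(x) = 5·x^5 + 4·x^4 + 4·x^3 + 4·x^2 + 3·x, leaving 4·x^4 + 6·x^3 + 6·x^2 + 6·x (coefficients mod 7)
  leading term 4·x^4: subtract (4)·f(x) = 4·x^4 + 6·x^3 + 6·x^2 + 6·x + 1, leaving 6 (coefficients mod 7)
The degree is now < 4, so this is the remainder. Hence a · b ≡ 6 in F_7[x]/(f).

Final answer: a · b ≡ 6 (mod f(x))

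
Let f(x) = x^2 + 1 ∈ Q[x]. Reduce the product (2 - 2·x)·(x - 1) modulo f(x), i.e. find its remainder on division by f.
a · b ≡ 4·x (mod f(x))

First multiply in Q[x] without reducing: a · b = -2·x^2 + 4·x - 2. Now divide by f(x) = x^2 + 1, eliminating the leading term at each step:
  leading term -2·x^2: subtract (-2)·f(x) = -2·x^2 - 2, leaving 4·x
The degree is now < 2, so this is the remainder. Hence a · b ≡ 4·x in Q[x]/(f).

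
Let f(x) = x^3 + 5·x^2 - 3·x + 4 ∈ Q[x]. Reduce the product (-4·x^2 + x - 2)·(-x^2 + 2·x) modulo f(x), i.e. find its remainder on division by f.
a · b ≡ 161·x^2 - 107·x + 116 (mod f(x))

First multiply in Q[x] without reducing: a · b = 4·x^4 - 9·x^3 + 4·x^2 - 4·x. Now divide by f(x) = x^3 + 5·x^2 - 3·x + 4, eliminating the leading term at each step:
  leading term 4·x^4: subtract (4·x)·f(x) = 4·x^4 + 20·x^3 - 12·x^2 + 16·x, leaving -29·x^3 + 16·x^2 - 20·x
  leading term -29·x^3: subtract (-29)·f(x) = -29·x^3 - 145·x^2 + 87·x - 116, leaving 161·x^2 - 107·x + 116
The degree is now < 3, so this is the remainder. Hence a · b ≡ 161·x^2 - 107·x + 116 in Q[x]/(f).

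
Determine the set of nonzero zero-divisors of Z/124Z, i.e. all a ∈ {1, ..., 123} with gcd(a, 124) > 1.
An element a ∈ Z/124Z (with a ≠ 0) is a zero-divisor iff gcd(a, 124) > 1 (because a is a unit precisely when gcd(a, n) = 1, and in Z/nZ every nonzero, non-unit element is a zero-divisor). Scan a = 1, ..., 123 and keep those with gcd(a, 124) > 1:
  gcd(2, 124) = 2, gcd(4, 124) = 4, gcd(6, 124) = 2, gcd(8, 124) = 4, gcd(10, 124) = 2, gcd(12, 124) = 4, gcd(14, 124) = 2, gcd(16, 124) = 4, gcd(18, 124) = 2, gcd(20, 124) = 4, gcd(22, 124) = 2, gcd(24, 124) = 4, gcd(26, 124) = 2, gcd(28, 124) = 4, gcd(30, 124) = 2, gcd(31, 124) = 31, gcd(32, 124) = 4, gcd(34, 124) = 2, gcd(36, 124) = 4, gcd(38, 124) = 2, gcd(40, 124) = 4, gcd(42, 124) = 2, gcd(44, 124) = 4, gcd(46, 124) = 2, gcd(48, 124) = 4, gcd(50, 124) = 2, gcd(52, 124) = 4, gcd(54, 124) = 2, gcd(56, 124) = 4, gcd(58, 124) = 2, gcd(60, 124) = 4, gcd(62, 124) = 62, gcd(64, 124) = 4, gcd(66, 124) = 2, gcd(68, 124) = 4, gcd(70, 124) = 2, gcd(72, 124) = 4, gcd(74, 124) = 2, gcd(76, 124) = 4, gcd(78, 124) = 2, gcd(80, 124) = 4, gcd(82, 124) = 2, gcd(84, 124) = 4, gcd(86, 124) = 2, gcd(88, 124) = 4, gcd(90, 124) = 2, gcd(92, 124) = 4, gcd(93, 124) = 31, gcd(94, 124) = 2, gcd(96, 124) = 4, gcd(98, 124) = 2, gcd(100, 124) = 4, gcd(102, 124) = 2, gcd(104, 124) = 4, gcd(106, 124) = 2, gcd(108, 124) = 4, gcd(110, 124) = 2, gcd(112, 124) = 4, gcd(114, 124) = 2, gcd(116, 124) = 4, gcd(118, 124) = 2, gcd(120, 124) = 4, gcd(122, 124) = 2.
All other a ∈ {1, ..., 123} have gcd(a, 124) = 1 and are units. So the nonzero zero-divisors are exactly the 63 values of a appearing in this scan.

Final answer: nonzero zero-divisors of Z/124Z = {2, 4, 6, 8, 10, 12, 14, 16, 18, 20, 22, 24, 26, 28, 30, 31, 32, 34, 36, 38, 40, 42, 44, 46, 48, 50, 52, 54, 56, 58, 60, 62, 64, 66, 68, 70, 72, 74, 76, 78, 80, 82, 84, 86, 88, 90, 92, 93, 94, 96, 98, 100, 102, 104, 106, 108, 110, 112, 114, 116, 118, 120, 122}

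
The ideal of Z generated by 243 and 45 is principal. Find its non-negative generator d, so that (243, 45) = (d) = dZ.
In the PID Z, (a, b) is generated by gcd(a, b). Compute gcd(243, 45) with the extended Euclidean algorithm, tracking rows (r, s, t) with s·243 + t·45 = r:
  row A: (243, 1, 0)   [1·243 + 0·45 = 243]
  row B: (45, 0, 1)   [0·243 + 1·45 = 45]
  243 = 5·45 + 18   → row C = row A − 5·row B = (18, 1, −5)   [check: 1·243 − 5·45 = 18]
  45 = 2·18 + 9   → row D = row B − 2·row C = (9, −2, 11)   [check: −2·243 + 11·45 = 9]
  18 = 2·9 + 0   → remainder 0, stop. gcd = 9 (last nonzero row D).
So gcd(243, 45) = 9, with Bézout identity −2·243 + 11·45 = 9. Containment (⊇): the Bézout identity exhibits 9 as an element of (243, 45), giving (9) ⊆ (243, 45). Containment (⊆): since 9 | 243 and 9 | 45 (243 = 9·27, 45 = 9·5), every Z-linear combination of 243 and 45 is divisible by 9, so (243, 45) ⊆ (9). Therefore (243, 45) = (9), d = 9.

Final answer: (243, 45) = (9); d = 9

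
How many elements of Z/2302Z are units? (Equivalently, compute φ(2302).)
An element a ∈ Z/2302Z is a unit iff gcd(a, 2302) = 1, so the number of units is φ(2302). φ is multiplicative, with φ(p^e) = p^e − p^(e−1). Factorise 2302 = 2 · 1151. Then
  φ(2302) = (2 − 1) · (1151 − 1) = 1 · 1150 = 1150.

Final answer: Z/2302Z has φ(2302) = 1150 units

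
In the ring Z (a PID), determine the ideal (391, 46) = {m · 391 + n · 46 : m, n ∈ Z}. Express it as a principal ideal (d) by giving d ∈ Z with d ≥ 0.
(391, 46) = (23); d = 23

In the PID Z, (a, b) is generated by gcd(a, b). Compute gcd(391, 46) with the extended Euclidean algorithm, tracking rows (r, s, t) with s·391 + t·46 = r:
  row A: (391, 1, 0)   [1·391 + 0·46 = 391]
  row B: (46, 0, 1)   [0·391 + 1·46 = 46]
  391 = 8·46 + 23   → row C = row A − 8·row B = (23, 1, −8)   [check: 1·391 − 8·46 = 23]
  46 = 2·23 + 0   → remainder 0, stop. gcd = 23 (last nonzero row C).
So gcd(391, 46) = 23, with Bézout identity 1·391 − 8·46 = 23. Containment (⊇): the Bézout identity exhibits 23 as an element of (391, 46), giving (23) ⊆ (391, 46). Containment (⊆): since 23 | 391 and 23 | 46 (391 = 23·17, 46 = 23·2), every Z-linear combination of 391 and 46 is divisible by 23, so (391, 46) ⊆ (23). Therefore (391, 46) = (23), d = 23.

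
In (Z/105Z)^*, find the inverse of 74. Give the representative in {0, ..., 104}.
Apply the extended Euclidean algorithm to (105, 74), tracking rows (r, s, t) with s·105 + t·74 = r. Each division r_prev = q·r_cur + r_new produces the new row as (previous row) − q·(current row):
  row A: (105, 1, 0)   [1·105 + 0·74 = 105]
  row B: (74, 0, 1)   [0·105 + 1·74 = 74]
  105 = 1·74 + 31   → row C = row A − 1·row B = (31, 1, −1)   [check: 1·105 − 1·74 = 31]
  74 = 2·31 + 12   → row D = row B − 2·row C = (12, −2, 3)   [check: −2·105 + 3·74 = 12]
  31 = 2·12 + 7   → row E = row C − 2·row D = (7, 5, −7)   [check: 5·105 − 7·74 = 7]
  12 = 1·7 + 5   → row F = row D − 1·row E = (5, −7, 10)   [check: −7·105 + 10·74 = 5]
  7 = 1·5 + 2   → row G = row E − 1·row F = (2, 12, −17)   [check: 12·105 − 17·74 = 2]
  5 = 2·2 + 1   → row H = row F − 2·row G = (1, −31, 44)   [check: −31·105 + 44·74 = 1]
  2 = 2·1 + 0   → remainder 0, stop. gcd = 1 (last nonzero row H).
The gcd is 1, so 74 is invertible mod 105. The last nonzero row gives −31·105 + 44·74 = 1, so t = 44. So 74^(−1) ≡ 44 (mod 105). Verify: 74 · 44 = 3256 ≡ 1 (mod 105). ✓

Final answer: 74^(−1) ≡ 44 (mod 105)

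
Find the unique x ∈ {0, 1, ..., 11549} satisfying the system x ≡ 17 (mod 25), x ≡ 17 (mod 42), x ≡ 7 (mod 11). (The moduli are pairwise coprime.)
x ≡ 9467 (mod 11550); the representative in [0, 11550) is 9467

The moduli 25, 42, 11 are pairwise coprime, so by the CRT there is a unique solution mod 25·42·11 = 11550.
Solve by successive substitution. Start with x ≡ 17 (mod 25).
  Combine with x ≡ 17 (mod 42): write x = 17 + 25·t and require 17 + 25·t ≡ 17 (mod 42), i.e. 25·t ≡ 17 − 17 ≡ 0 (mod 42). Since 25^(−1) ≡ 37 (mod 42), t ≡ 37·0 ≡ 0 (mod 42). So x ≡ 17 + 25·0 = 17 (mod 1050).
  Combine with x ≡ 7 (mod 11): write x = 17 + 1050·t and require 17 + 1050·t ≡ 7 (mod 11), i.e. 1050·t ≡ 7 − 17 ≡ 1 (mod 11). Since 1050^(−1) ≡ 9 (mod 11) (1050 ≡ 5 (mod 11)), t ≡ 9·1 ≡ 9 (mod 11). So x ≡ 17 + 1050·9 = 9467 (mod 11550).
Unique solution in [0, 11550): x = 9467.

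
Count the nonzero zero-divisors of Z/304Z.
Z/304Z has 159 nonzero zero-divisors

In Z/304Z each nonzero element is either a unit (gcd with 304 is 1) or a zero-divisor (gcd > 1). The number of units is φ(304): factorise 304 = 2^4 · 19, so φ(304) = (2^4 − 2^3) · (19 − 1) = 8 · 18 = 144. The nonzero elements number 304 − 1 = 303. Hence the nonzero zero-divisors number 303 − 144 = 159.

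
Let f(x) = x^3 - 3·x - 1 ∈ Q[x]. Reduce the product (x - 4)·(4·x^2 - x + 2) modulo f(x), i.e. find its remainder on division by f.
First multiply in Q[x] without reducing: a · b = 4·x^3 - 17·x^2 + 6·x - 8. Now divide by f(x) = x^3 - 3·x - 1, eliminating the leading term at each step:
  leading term 4·x^3: subtract (4)·f(x) = 4·x^3 - 12·x - 4, leaving -17·x^2 + 18·x - 4
The degree is now < 3, so this is the remainder. Hence a · b ≡ -17·x^2 + 18·x - 4 in Q[x]/(f).

Final answer: a · b ≡ -17·x^2 + 18·x - 4 (mod f(x))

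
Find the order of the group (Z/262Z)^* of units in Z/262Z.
(Z/262Z)^* consists of the classes a with gcd(a, 262) = 1, so its order is φ(262). φ is multiplicative, with φ(p^e) = p^e − p^(e−1). Factorise 262 = 2 · 131. Then
  φ(262) = (2 − 1) · (131 − 1) = 1 · 130 = 130.
Thus |(Z/262Z)^*| = 130.

Final answer: |(Z/262Z)^*| = 130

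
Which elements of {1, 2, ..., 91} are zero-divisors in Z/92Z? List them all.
An element a ∈ Z/92Z (with a ≠ 0) is a zero-divisor iff gcd(a, 92) > 1 (because a is a unit precisely when gcd(a, n) = 1, and in Z/nZ every nonzero, non-unit element is a zero-divisor). Scan a = 1, ..., 91 and keep those with gcd(a, 92) > 1:
  gcd(2, 92) = 2, gcd(4, 92) = 4, gcd(6, 92) = 2, gcd(8, 92) = 4, gcd(10, 92) = 2, gcd(12, 92) = 4, gcd(14, 92) = 2, gcd(16, 92) = 4, gcd(18, 92) = 2, gcd(20, 92) = 4, gcd(22, 92) = 2, gcd(23, 92) = 23, gcd(24, 92) = 4, gcd(26, 92) = 2, gcd(28, 92) = 4, gcd(30, 92) = 2, gcd(32, 92) = 4, gcd(34, 92) = 2, gcd(36, 92) = 4, gcd(38, 92) = 2, gcd(40, 92) = 4, gcd(42, 92) = 2, gcd(44, 92) = 4, gcd(46, 92) = 46, gcd(48, 92) = 4, gcd(50, 92) = 2, gcd(52, 92) = 4, gcd(54, 92) = 2, gcd(56, 92) = 4, gcd(58, 92) = 2, gcd(60, 92) = 4, gcd(62, 92) = 2, gcd(64, 92) = 4, gcd(66, 92) = 2, gcd(68, 92) = 4, gcd(69, 92) = 23, gcd(70, 92) = 2, gcd(72, 92) = 4, gcd(74, 92) = 2, gcd(76, 92) = 4, gcd(78, 92) = 2, gcd(80, 92) = 4, gcd(82, 92) = 2, gcd(84, 92) = 4, gcd(86, 92) = 2, gcd(88, 92) = 4, gcd(90, 92) = 2.
All other a ∈ {1, ..., 91} have gcd(a, 92) = 1 and are units. So the nonzero zero-divisors are exactly the 47 values of a appearing in this scan.

Final answer: nonzero zero-divisors of Z/92Z = {2, 4, 6, 8, 10, 12, 14, 16, 18, 20, 22, 23, 24, 26, 28, 30, 32, 34, 36, 38, 40, 42, 44, 46, 48, 50, 52, 54, 56, 58, 60, 62, 64, 66, 68, 69, 70, 72, 74, 76, 78, 80, 82, 84, 86, 88, 90}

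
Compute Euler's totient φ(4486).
φ(4486) = 2242

φ is multiplicative, with φ(p^e) = p^e − p^(e−1). Factorise 4486 = 2 · 2243. Then
  φ(4486) = (2 − 1) · (2243 − 1) = 1 · 2242 = 2242.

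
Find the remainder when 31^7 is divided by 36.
31

Use repeated squaring. Binary(7) = 111. Walk through the bits of the exponent 7 left-to-right: at each bit after the leading one, square the running value, then multiply by 31 if the bit is 1 (always reducing mod 36):
  bit 1 = 1 (leading): start with 31.
  bit 2 = 1: square 31^2 = 961 ≡ 25; bit is 1, so multiply 25·31 = 775 ≡ 19 (mod 36).
  bit 3 = 1: square 19^2 = 361 ≡ 1; bit is 1, so multiply 1·31 = 31 (mod 36).
Final value: 31^7 ≡ 31 (mod 36).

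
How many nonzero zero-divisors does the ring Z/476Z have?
Z/476Z has 283 nonzero zero-divisors

In Z/476Z each nonzero element is either a unit (gcd with 476 is 1) or a zero-divisor (gcd > 1). The number of units is φ(476): factorise 476 = 2^2 · 7 · 17, so φ(476) = (2^2 − 2^1) · (7 − 1) · (17 − 1) = 2 · 6 · 16 = 192. The nonzero elements number 476 − 1 = 475. Hence the nonzero zero-divisors number 475 − 192 = 283.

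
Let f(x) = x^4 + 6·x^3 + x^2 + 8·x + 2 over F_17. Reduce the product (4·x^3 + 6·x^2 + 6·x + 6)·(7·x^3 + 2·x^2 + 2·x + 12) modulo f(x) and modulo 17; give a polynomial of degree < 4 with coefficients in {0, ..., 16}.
a · b ≡ 10·x^3 + 4·x^2 + 11·x + 16 (mod f(x))

Multiply as integer polynomials: a · b = 28·x^6 + 50·x^5 + 62·x^4 + 114·x^3 + 96·x^2 + 84·x + 72. Reducing coefficients mod 17: a · b ≡ 11·x^6 + 16·x^5 + 11·x^4 + 12·x^3 + 11·x^2 + 16·x + 4. Now divide by f(x) = x^4 + 6·x^3 + x^2 + 8·x + 2 in F_17[x], eliminating the leading term at each step:
  leading term 11·x^6: subtract (11·x^2)·f(x) = 11·x^6 + 15·x^5 + 11·x^4 + 3·x^3 + 5·x^2, leaving x^5 + 9·x^3 + 6·x^2 + 16·x + 4 (coefficients mod 17)
  leading term x^5: subtract (x)·f(x) = x^5 + 6·x^4 + x^3 + 8·x^2 + 2·x, leaving 11·x^4 + 8·x^3 + 15·x^2 + 14·x + 4 (coefficients mod 17)
  leading term 11·x^4: subtract (11)·f(x) = 11·x^4 + 15·x^3 + 11·x^2 + 3·x + 5, leaving 10·x^3 + 4·x^2 + 11·x + 16 (coefficients mod 17)
The degree is now < 4, so this is the remainder. Hence a · b ≡ 10·x^3 + 4·x^2 + 11·x + 16 in F_17[x]/(f).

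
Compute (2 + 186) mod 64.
Reduce the summands first: 186 ≡ 58 (mod 64), so 2 + 186 ≡ 2 + 58 (mod 64). 2 + 58 = 60; 60 = 0·64 + 60, so (2 + 186) mod 64 = 60.

Final answer: 60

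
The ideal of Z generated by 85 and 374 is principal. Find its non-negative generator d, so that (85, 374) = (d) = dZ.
In the PID Z, (a, b) is generated by gcd(a, b). Compute gcd(374, 85) with the extended Euclidean algorithm, tracking rows (r, s, t) with s·374 + t·85 = r:
  row A: (374, 1, 0)   [1·374 + 0·85 = 374]
  row B: (85, 0, 1)   [0·374 + 1·85 = 85]
  374 = 4·85 + 34   → row C = row A − 4·row B = (34, 1, −4)   [check: 1·374 − 4·85 = 34]
  85 = 2·34 + 17   → row D = row B − 2·row C = (17, −2, 9)   [check: −2·374 + 9·85 = 17]
  34 = 2·17 + 0   → remainder 0, stop. gcd = 17 (last nonzero row D).
So gcd(85, 374) = 17, with Bézout identity −2·374 + 9·85 = 17. Containment (⊇): the Bézout identity exhibits 17 as an element of (85, 374), giving (17) ⊆ (85, 374). Containment (⊆): since 17 | 85 and 17 | 374 (85 = 17·5, 374 = 17·22), every Z-linear combination of 85 and 374 is divisible by 17, so (85, 374) ⊆ (17). Therefore (85, 374) = (17), d = 17.

Final answer: (85, 374) = (17); d = 17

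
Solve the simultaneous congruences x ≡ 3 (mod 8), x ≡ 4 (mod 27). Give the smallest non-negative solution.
x ≡ 139 (mod 216); the representative in [0, 216) is 139

The moduli 8, 27 are pairwise coprime, so by the CRT there is a unique solution mod 8·27 = 216.
Solve by successive substitution. Start with x ≡ 3 (mod 8).
  Combine with x ≡ 4 (mod 27): write x = 3 + 8·t and require 3 + 8·t ≡ 4 (mod 27), i.e. 8·t ≡ 4 − 3 ≡ 1 (mod 27). Since 8^(−1) ≡ 17 (mod 27), t ≡ 17·1 ≡ 17 (mod 27). So x ≡ 3 + 8·17 = 139 (mod 216).
Unique solution in [0, 216): x = 139.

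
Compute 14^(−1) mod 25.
Apply the extended Euclidean algorithm to (25, 14), tracking rows (r, s, t) with s·25 + t·14 = r. Each division r_prev = q·r_cur + r_new produces the new row as (previous row) − q·(current row):
  row A: (25, 1, 0)   [1·25 + 0·14 = 25]
  row B: (14, 0, 1)   [0·25 + 1·14 = 14]
  25 = 1·14 + 11   → row C = row A − 1·row B = (11, 1, −1)   [check: 1·25 − 1·14 = 11]
  14 = 1·11 + 3   → row D = row B − 1·row C = (3, −1, 2)   [check: −1·25 + 2·14 = 3]
  11 = 3·3 + 2   → row E = row C − 3·row D = (2, 4, −7)   [check: 4·25 − 7·14 = 2]
  3 = 1·2 + 1   → row F = row D − 1·row E = (1, −5, 9)   [check: −5·25 + 9·14 = 1]
  2 = 2·1 + 0   → remainder 0, stop. gcd = 1 (last nonzero row F).
The gcd is 1, so 14 is invertible mod 25. The last nonzero row gives −5·25 + 9·14 = 1, so t = 9. So 14^(−1) ≡ 9 (mod 25). Verify: 14 · 9 = 126 ≡ 1 (mod 25). ✓

Final answer: 14^(−1) ≡ 9 (mod 25)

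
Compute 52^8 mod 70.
Use repeated squaring. Binary(8) = 1000. Walk through the bits of the exponent 8 left-to-right: at each bit after the leading one, square the running value, then multiply by 52 if the bit is 1 (always reducing mod 70):
  bit 1 = 1 (leading): start with 52.
  bit 2 = 0: square 52^2 = 2704 ≡ 44 (mod 70).
  bit 3 = 0: square 44^2 = 1936 ≡ 46 (mod 70).
  bit 4 = 0: square 46^2 = 2116 ≡ 16 (mod 70).
Final value: 52^8 ≡ 16 (mod 70).

Final answer: 16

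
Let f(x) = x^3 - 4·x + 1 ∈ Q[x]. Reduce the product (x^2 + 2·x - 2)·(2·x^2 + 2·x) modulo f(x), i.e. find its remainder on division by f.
First multiply in Q[x] without reducing: a · b = 2·x^4 + 6·x^3 - 4·x. Now divide by f(x) = x^3 - 4·x + 1, eliminating the leading term at each step:
  leading term 2·x^4: subtract (2·x)·f(x) = 2·x^4 - 8·x^2 + 2·x, leaving 6·x^3 + 8·x^2 - 6·x
  leading term 6·x^3: subtract (6)·f(x) = 6·x^3 - 24·x + 6, leaving 8·x^2 + 18·x - 6
The degree is now < 3, so this is the remainder. Hence a · b ≡ 8·x^2 + 18·x - 6 in Q[x]/(f).

Final answer: a · b ≡ 8·x^2 + 18·x - 6 (mod f(x))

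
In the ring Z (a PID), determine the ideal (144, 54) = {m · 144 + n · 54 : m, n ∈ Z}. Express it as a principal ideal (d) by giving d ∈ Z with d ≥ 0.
In the PID Z, (a, b) is generated by gcd(a, b). Compute gcd(144, 54) with the extended Euclidean algorithm, tracking rows (r, s, t) with s·144 + t·54 = r:
  row A: (144, 1, 0)   [1·144 + 0·54 = 144]
  row B: (54, 0, 1)   [0·144 + 1·54 = 54]
  144 = 2·54 + 36   → row C = row A − 2·row B = (36, 1, −2)   [check: 1·144 − 2·54 = 36]
  54 = 1·36 + 18   → row D = row B − 1·row C = (18, −1, 3)   [check: −1·144 + 3·54 = 18]
  36 = 2·18 + 0   → remainder 0, stop. gcd = 18 (last nonzero row D).
So gcd(144, 54) = 18, with Bézout identity −1·144 + 3·54 = 18. Containment (⊇): the Bézout identity exhibits 18 as an element of (144, 54), giving (18) ⊆ (144, 54). Containment (⊆): since 18 | 144 and 18 | 54 (144 = 18·8, 54 = 18·3), every Z-linear combination of 144 and 54 is divisible by 18, so (144, 54) ⊆ (18). Therefore (144, 54) = (18), d = 18.

Final answer: (144, 54) = (18); d = 18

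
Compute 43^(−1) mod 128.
43^(−1) ≡ 3 (mod 128)

Apply the extended Euclidean algorithm to (128, 43), tracking rows (r, s, t) with s·128 + t·43 = r. Each division r_prev = q·r_cur + r_new produces the new row as (previous row) − q·(current row):
  row A: (128, 1, 0)   [1·128 + 0·43 = 128]
  row B: (43, 0, 1)   [0·128 + 1·43 = 43]
  128 = 2·43 + 42   → row C = row A − 2·row B = (42, 1, −2)   [check: 1·128 − 2·43 = 42]
  43 = 1·42 + 1   → row D = row B − 1·row C = (1, −1, 3)   [check: −1·128 + 3·43 = 1]
  42 = 42·1 + 0   → remainder 0, stop. gcd = 1 (last nonzero row D).
The gcd is 1, so 43 is invertible mod 128. The last nonzero row gives −1·128 + 3·43 = 1, so t = 3. So 43^(−1) ≡ 3 (mod 128). Verify: 43 · 3 = 129 ≡ 1 (mod 128). ✓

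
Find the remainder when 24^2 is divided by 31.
Use repeated squaring. Binary(2) = 10. Walk through the bits of the exponent 2 left-to-right: at each bit after the leading one, square the running value, then multiply by 24 if the bit is 1 (always reducing mod 31):
  bit 1 = 1 (leading): start with 24.
  bit 2 = 0: square 24^2 = 576 ≡ 18 (mod 31).
Final value: 24^2 ≡ 18 (mod 31).

Final answer: 18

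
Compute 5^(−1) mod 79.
Apply the extended Euclidean algorithm to (79, 5), tracking rows (r, s, t) with s·79 + t·5 = r. Each division r_prev = q·r_cur + r_new produces the new row as (previous row) − q·(current row):
  row A: (79, 1, 0)   [1·79 + 0·5 = 79]
  row B: (5, 0, 1)   [0·79 + 1·5 = 5]
  79 = 15·5 + 4   → row C = row A − 15·row B = (4, 1, −15)   [check: 1·79 − 15·5 = 4]
  5 = 1·4 + 1   → row D = row B − 1·row C = (1, −1, 16)   [check: −1·79 + 16·5 = 1]
  4 = 4·1 + 0   → remainder 0, stop. gcd = 1 (last nonzero row D).
The gcd is 1, so 5 is invertible mod 79. The last nonzero row gives −1·79 + 16·5 = 1, so t = 16. So 5^(−1) ≡ 16 (mod 79). Verify: 5 · 16 = 80 ≡ 1 (mod 79). ✓

Final answer: 5^(−1) ≡ 16 (mod 79)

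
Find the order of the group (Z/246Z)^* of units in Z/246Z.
|(Z/246Z)^*| = 80

(Z/246Z)^* consists of the classes a with gcd(a, 246) = 1, so its order is φ(246). φ is multiplicative, with φ(p^e) = p^e − p^(e−1). Factorise 246 = 2 · 3 · 41. Then
  φ(246) = (2 − 1) · (3 − 1) · (41 − 1) = 1 · 2 · 40 = 80.
Thus |(Z/246Z)^*| = 80.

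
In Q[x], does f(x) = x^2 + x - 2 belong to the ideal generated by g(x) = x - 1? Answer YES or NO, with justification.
In Q[x] the ideal (g) consists of all multiples of g, so f ∈ (g) iff g | f, i.e. iff the remainder of f on division by g is 0. Divide f by g (g is monic, so eliminate the leading term of the running remainder at each step):
  leading term x^2: subtract (x)·g(x) = x^2 - x, leaving 2·x - 2
  leading term 2·x: subtract (2)·g(x) = 2·x - 2, leaving 0
The remainder is 0, so f(x) = g(x) · h(x) with h(x) = x + 2. Hence g | f, i.e. f ∈ (g).

Final answer: YES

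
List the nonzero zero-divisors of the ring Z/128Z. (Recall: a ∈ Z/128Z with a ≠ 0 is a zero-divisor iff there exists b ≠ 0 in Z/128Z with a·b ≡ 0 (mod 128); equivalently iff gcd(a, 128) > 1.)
An element a ∈ Z/128Z (with a ≠ 0) is a zero-divisor iff gcd(a, 128) > 1 (because a is a unit precisely when gcd(a, n) = 1, and in Z/nZ every nonzero, non-unit element is a zero-divisor). Scan a = 1, ..., 127 and keep those with gcd(a, 128) > 1:
  gcd(2, 128) = 2, gcd(4, 128) = 4, gcd(6, 128) = 2, gcd(8, 128) = 8, gcd(10, 128) = 2, gcd(12, 128) = 4, gcd(14, 128) = 2, gcd(16, 128) = 16, gcd(18, 128) = 2, gcd(20, 128) = 4, gcd(22, 128) = 2, gcd(24, 128) = 8, gcd(26, 128) = 2, gcd(28, 128) = 4, gcd(30, 128) = 2, gcd(32, 128) = 32, gcd(34, 128) = 2, gcd(36, 128) = 4, gcd(38, 128) = 2, gcd(40, 128) = 8, gcd(42, 128) = 2, gcd(44, 128) = 4, gcd(46, 128) = 2, gcd(48, 128) = 16, gcd(50, 128) = 2, gcd(52, 128) = 4, gcd(54, 128) = 2, gcd(56, 128) = 8, gcd(58, 128) = 2, gcd(60, 128) = 4, gcd(62, 128) = 2, gcd(64, 128) = 64, gcd(66, 128) = 2, gcd(68, 128) = 4, gcd(70, 128) = 2, gcd(72, 128) = 8, gcd(74, 128) = 2, gcd(76, 128) = 4, gcd(78, 128) = 2, gcd(80, 128) = 16, gcd(82, 128) = 2, gcd(84, 128) = 4, gcd(86, 128) = 2, gcd(88, 128) = 8, gcd(90, 128) = 2, gcd(92, 128) = 4, gcd(94, 128) = 2, gcd(96, 128) = 32, gcd(98, 128) = 2, gcd(100, 128) = 4, gcd(102, 128) = 2, gcd(104, 128) = 8, gcd(106, 128) = 2, gcd(108, 128) = 4, gcd(110, 128) = 2, gcd(112, 128) = 16, gcd(114, 128) = 2, gcd(116, 128) = 4, gcd(118, 128) = 2, gcd(120, 128) = 8, gcd(122, 128) = 2, gcd(124, 128) = 4, gcd(126, 128) = 2.
All other a ∈ {1, ..., 127} have gcd(a, 128) = 1 and are units. So the nonzero zero-divisors are exactly the 63 values of a appearing in this scan.

Final answer: nonzero zero-divisors of Z/128Z = {2, 4, 6, 8, 10, 12, 14, 16, 18, 20, 22, 24, 26, 28, 30, 32, 34, 36, 38, 40, 42, 44, 46, 48, 50, 52, 54, 56, 58, 60, 62, 64, 66, 68, 70, 72, 74, 76, 78, 80, 82, 84, 86, 88, 90, 92, 94, 96, 98, 100, 102, 104, 106, 108, 110, 112, 114, 116, 118, 120, 122, 124, 126}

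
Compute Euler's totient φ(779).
φ is multiplicative, with φ(p^e) = p^e − p^(e−1). Factorise 779 = 19 · 41. Then
  φ(779) = (19 − 1) · (41 − 1) = 18 · 40 = 720.

Final answer: φ(779) = 720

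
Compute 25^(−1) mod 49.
25^(−1) ≡ 2 (mod 49)

Apply the extended Euclidean algorithm to (49, 25), tracking rows (r, s, t) with s·49 + t·25 = r. Each division r_prev = q·r_cur + r_new produces the new row as (previous row) − q·(current row):
  row A: (49, 1, 0)   [1·49 + 0·25 = 49]
  row B: (25, 0, 1)   [0·49 + 1·25 = 25]
  49 = 1·25 + 24   → row C = row A − 1·row B = (24, 1, −1)   [check: 1·49 − 1·25 = 24]
  25 = 1·24 + 1   → row D = row B − 1·row C = (1, −1, 2)   [check: −1·49 + 2·25 = 1]
  24 = 24·1 + 0   → remainder 0, stop. gcd = 1 (last nonzero row D).
The gcd is 1, so 25 is invertible mod 49. The last nonzero row gives −1·49 + 2·25 = 1, so t = 2. So 25^(−1) ≡ 2 (mod 49). Verify: 25 · 2 = 50 ≡ 1 (mod 49). ✓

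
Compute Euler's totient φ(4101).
φ is multiplicative, with φ(p^e) = p^e − p^(e−1). Factorise 4101 = 3 · 1367. Then
  φ(4101) = (3 − 1) · (1367 − 1) = 2 · 1366 = 2732.

Final answer: φ(4101) = 2732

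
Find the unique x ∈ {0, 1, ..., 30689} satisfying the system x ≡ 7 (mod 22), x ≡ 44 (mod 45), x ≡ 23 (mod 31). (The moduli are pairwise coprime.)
x ≡ 13229 (mod 30690); the representative in [0, 30690) is 13229

The moduli 22, 45, 31 are pairwise coprime, so by the CRT there is a unique solution mod 22·45·31 = 30690.
Solve by successive substitution. Start with x ≡ 7 (mod 22).
  Combine with x ≡ 44 (mod 45): write x = 7 + 22·t and require 7 + 22·t ≡ 44 (mod 45), i.e. 22·t ≡ 44 − 7 ≡ 37 (mod 45). Since 22^(−1) ≡ 43 (mod 45), t ≡ 43·37 ≡ 16 (mod 45). So x ≡ 7 + 22·16 = 359 (mod 990).
  Combine with x ≡ 23 (mod 31): write x = 359 + 990·t and require 359 + 990·t ≡ 23 (mod 31), i.e. 990·t ≡ 23 − 359 ≡ 5 (mod 31). Since 990^(−1) ≡ 15 (mod 31) (990 ≡ 29 (mod 31)), t ≡ 15·5 ≡ 13 (mod 31). So x ≡ 359 + 990·13 = 13229 (mod 30690).
Unique solution in [0, 30690): x = 13229.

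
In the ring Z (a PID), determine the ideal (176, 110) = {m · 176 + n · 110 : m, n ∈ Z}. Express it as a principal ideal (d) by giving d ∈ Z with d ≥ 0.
In the PID Z, (a, b) is generated by gcd(a, b). Compute gcd(176, 110) with the extended Euclidean algorithm, tracking rows (r, s, t) with s·176 + t·110 = r:
  row A: (176, 1, 0)   [1·176 + 0·110 = 176]
  row B: (110, 0, 1)   [0·176 + 1·110 = 110]
  176 = 1·110 + 66   → row C = row A − 1·row B = (66, 1, −1)   [check: 1·176 − 1·110 = 66]
  110 = 1·66 + 44   → row D = row B − 1·row C = (44, −1, 2)   [check: −1·176 + 2·110 = 44]
  66 = 1·44 + 22   → row E = row C − 1·row D = (22, 2, −3)   [check: 2·176 − 3·110 = 22]
  44 = 2·22 + 0   → remainder 0, stop. gcd = 22 (last nonzero row E).
So gcd(176, 110) = 22, with Bézout identity 2·176 − 3·110 = 22. Containment (⊇): the Bézout identity exhibits 22 as an element of (176, 110), giving (22) ⊆ (176, 110). Containment (⊆): since 22 | 176 and 22 | 110 (176 = 22·8, 110 = 22·5), every Z-linear combination of 176 and 110 is divisible by 22, so (176, 110) ⊆ (22). Therefore (176, 110) = (22), d = 22.

Final answer: (176, 110) = (22); d = 22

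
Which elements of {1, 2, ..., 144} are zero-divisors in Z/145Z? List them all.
An element a ∈ Z/145Z (with a ≠ 0) is a zero-divisor iff gcd(a, 145) > 1 (because a is a unit precisely when gcd(a, n) = 1, and in Z/nZ every nonzero, non-unit element is a zero-divisor). Scan a = 1, ..., 144 and keep those with gcd(a, 145) > 1:
  gcd(5, 145) = 5, gcd(10, 145) = 5, gcd(15, 145) = 5, gcd(20, 145) = 5, gcd(25, 145) = 5, gcd(29, 145) = 29, gcd(30, 145) = 5, gcd(35, 145) = 5, gcd(40, 145) = 5, gcd(45, 145) = 5, gcd(50, 145) = 5, gcd(55, 145) = 5, gcd(58, 145) = 29, gcd(60, 145) = 5, gcd(65, 145) = 5, gcd(70, 145) = 5, gcd(75, 145) = 5, gcd(80, 145) = 5, gcd(85, 145) = 5, gcd(87, 145) = 29, gcd(90, 145) = 5, gcd(95, 145) = 5, gcd(100, 145) = 5, gcd(105, 145) = 5, gcd(110, 145) = 5, gcd(115, 145) = 5, gcd(116, 145) = 29, gcd(120, 145) = 5, gcd(125, 145) = 5, gcd(130, 145) = 5, gcd(135, 145) = 5, gcd(140, 145) = 5.
All other a ∈ {1, ..., 144} have gcd(a, 145) = 1 and are units. So the nonzero zero-divisors are exactly the 32 values of a appearing in this scan.

Final answer: nonzero zero-divisors of Z/145Z = {5, 10, 15, 20, 25, 29, 30, 35, 40, 45, 50, 55, 58, 60, 65, 70, 75, 80, 85, 87, 90, 95, 100, 105, 110, 115, 116, 120, 125, 130, 135, 140}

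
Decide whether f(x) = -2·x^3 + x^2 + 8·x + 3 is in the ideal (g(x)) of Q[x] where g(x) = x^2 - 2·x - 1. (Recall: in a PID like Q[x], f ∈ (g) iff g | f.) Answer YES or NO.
In Q[x] the ideal (g) consists of all multiples of g, so f ∈ (g) iff g | f, i.e. iff the remainder of f on division by g is 0. Divide f by g (g is monic, so eliminate the leading term of the running remainder at each step):
  leading term -2·x^3: subtract (-2·x)·g(x) = -2·x^3 + 4·x^2 + 2·x, leaving -3·x^2 + 6·x + 3
  leading term -3·x^2: subtract (-3)·g(x) = -3·x^2 + 6·x + 3, leaving 0
The remainder is 0, so f(x) = g(x) · h(x) with h(x) = -2·x - 3. Hence g | f, i.e. f ∈ (g).

Final answer: YES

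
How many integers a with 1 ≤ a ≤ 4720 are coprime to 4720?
The number of a ∈ {1, ..., 4720} with gcd(a, 4720) = 1 is by definition Euler's totient φ(4720). φ is multiplicative, with φ(p^e) = p^e − p^(e−1). Factorise 4720 = 2^4 · 5 · 59. Then
  φ(4720) = (2^4 − 2^3) · (5 − 1) · (59 − 1) = 8 · 4 · 58 = 1856.
So there are 1856 such integers.

Final answer: 1856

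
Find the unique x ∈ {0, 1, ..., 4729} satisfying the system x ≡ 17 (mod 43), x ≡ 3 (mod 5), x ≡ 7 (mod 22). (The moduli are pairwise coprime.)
The moduli 43, 5, 22 are pairwise coprime, so by the CRT there is a unique solution mod 43·5·22 = 4730.
Solve by successive substitution. Start with x ≡ 17 (mod 43).
  Combine with x ≡ 3 (mod 5): write x = 17 + 43·t and require 17 + 43·t ≡ 3 (mod 5), i.e. 43·t ≡ 3 − 17 ≡ 1 (mod 5). Since 43^(−1) ≡ 2 (mod 5) (43 ≡ 3 (mod 5)), t ≡ 2·1 ≡ 2 (mod 5). So x ≡ 17 + 43·2 = 103 (mod 215).
  Combine with x ≡ 7 (mod 22): write x = 103 + 215·t and require 103 + 215·t ≡ 7 (mod 22), i.e. 215·t ≡ 7 − 103 ≡ 14 (mod 22). Since 215^(−1) ≡ 13 (mod 22) (215 ≡ 17 (mod 22)), t ≡ 13·14 ≡ 6 (mod 22). So x ≡ 103 + 215·6 = 1393 (mod 4730).
Unique solution in [0, 4730): x = 1393.

Final answer: x ≡ 1393 (mod 4730); the representative in [0, 4730) is 1393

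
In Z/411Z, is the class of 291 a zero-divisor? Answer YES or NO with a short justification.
YES

gcd(291, 411) = 3 > 1, so 291 is not a unit in Z/411Z. In Z/nZ every nonzero non-unit is a zero-divisor: explicitly, take b = 411/gcd = 137 ≠ 0 (mod 411); then 291·137 = 39867 = 97·411, i.e. 291·137 ≡ 0 (mod 411). So 291 is a zero-divisor.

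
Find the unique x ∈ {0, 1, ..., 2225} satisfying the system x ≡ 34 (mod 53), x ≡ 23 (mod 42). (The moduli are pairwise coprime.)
x ≡ 2207 (mod 2226); the representative in [0, 2226) is 2207

The moduli 53, 42 are pairwise coprime, so by the CRT there is a unique solution mod 53·42 = 2226.
Solve by successive substitution. Start with x ≡ 34 (mod 53).
  Combine with x ≡ 23 (mod 42): write x = 34 + 53·t and require 34 + 53·t ≡ 23 (mod 42), i.e. 53·t ≡ 23 − 34 ≡ 31 (mod 42). Since 53^(−1) ≡ 23 (mod 42) (53 ≡ 11 (mod 42)), t ≡ 23·31 ≡ 41 (mod 42). So x ≡ 34 + 53·41 = 2207 (mod 2226).
Unique solution in [0, 2226): x = 2207.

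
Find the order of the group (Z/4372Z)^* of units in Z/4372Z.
|(Z/4372Z)^*| = 2184

(Z/4372Z)^* consists of the classes a with gcd(a, 4372) = 1, so its order is φ(4372). φ is multiplicative, with φ(p^e) = p^e − p^(e−1). Factorise 4372 = 2^2 · 1093. Then
  φ(4372) = (2^2 − 2^1) · (1093 − 1) = 2 · 1092 = 2184.
Thus |(Z/4372Z)^*| = 2184.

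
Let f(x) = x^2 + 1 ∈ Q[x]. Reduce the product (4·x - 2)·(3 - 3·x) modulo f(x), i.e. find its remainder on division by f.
First multiply in Q[x] without reducing: a · b = -12·x^2 + 18·x - 6. Now divide by f(x) = x^2 + 1, eliminating the leading term at each step:
  leading term -12·x^2: subtract (-12)·f(x) = -12·x^2 - 12, leaving 18·x + 6
The degree is now < 2, so this is the remainder. Hence a · b ≡ 18·x + 6 in Q[x]/(f).

Final answer: a · b ≡ 18·x + 6 (mod f(x))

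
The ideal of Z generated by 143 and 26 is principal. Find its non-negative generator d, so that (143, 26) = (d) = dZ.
In the PID Z, (a, b) is generated by gcd(a, b). Compute gcd(143, 26) with the extended Euclidean algorithm, tracking rows (r, s, t) with s·143 + t·26 = r:
  row A: (143, 1, 0)   [1·143 + 0·26 = 143]
  row B: (26, 0, 1)   [0·143 + 1·26 = 26]
  143 = 5·26 + 13   → row C = row A − 5·row B = (13, 1, −5)   [check: 1·143 − 5·26 = 13]
  26 = 2·13 + 0   → remainder 0, stop. gcd = 13 (last nonzero row C).
So gcd(143, 26) = 13, with Bézout identity 1·143 − 5·26 = 13. Containment (⊇): the Bézout identity exhibits 13 as an element of (143, 26), giving (13) ⊆ (143, 26). Containment (⊆): since 13 | 143 and 13 | 26 (143 = 13·11, 26 = 13·2), every Z-linear combination of 143 and 26 is divisible by 13, so (143, 26) ⊆ (13). Therefore (143, 26) = (13), d = 13.

Final answer: (143, 26) = (13); d = 13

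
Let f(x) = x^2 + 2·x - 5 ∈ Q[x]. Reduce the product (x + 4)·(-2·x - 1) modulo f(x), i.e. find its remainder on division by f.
a · b ≡ -5·x - 14 (mod f(x))

First multiply in Q[x] without reducing: a · b = -2·x^2 - 9·x - 4. Now divide by f(x) = x^2 + 2·x - 5, eliminating the leading term at each step:
  leading term -2·x^2: subtract (-2)·f(x) = -2·x^2 - 4·x + 10, leaving -5·x - 14
The degree is now < 2, so this is the remainder. Hence a · b ≡ -5·x - 14 in Q[x]/(f).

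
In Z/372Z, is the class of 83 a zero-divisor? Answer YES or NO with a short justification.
NO

gcd(83, 372) = 1, so 83 is a unit in Z/372Z (it has a multiplicative inverse). A unit cannot be a zero-divisor: if 83·b ≡ 0 then multiplying both sides by 83^(−1) gives b ≡ 0. So 83 is not a zero-divisor.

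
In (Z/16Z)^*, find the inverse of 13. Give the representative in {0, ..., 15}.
13^(−1) ≡ 5 (mod 16)

Apply the extended Euclidean algorithm to (16, 13), tracking rows (r, s, t) with s·16 + t·13 = r. Each division r_prev = q·r_cur + r_new produces the new row as (previous row) − q·(current row):
  row A: (16, 1, 0)   [1·16 + 0·13 = 16]
  row B: (13, 0, 1)   [0·16 + 1·13 = 13]
  16 = 1·13 + 3   → row C = row A − 1·row B = (3, 1, −1)   [check: 1·16 − 1·13 = 3]
  13 = 4·3 + 1   → row D = row B − 4·row C = (1, −4, 5)   [check: −4·16 + 5·13 = 1]
  3 = 3·1 + 0   → remainder 0, stop. gcd = 1 (last nonzero row D).
The gcd is 1, so 13 is invertible mod 16. The last nonzero row gives −4·16 + 5·13 = 1, so t = 5. So 13^(−1) ≡ 5 (mod 16). Verify: 13 · 5 = 65 ≡ 1 (mod 16). ✓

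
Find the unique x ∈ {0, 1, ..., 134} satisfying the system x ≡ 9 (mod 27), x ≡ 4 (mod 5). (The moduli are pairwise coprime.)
The moduli 27, 5 are pairwise coprime, so by the CRT there is a unique solution mod 27·5 = 135.
Solve by successive substitution. Start with x ≡ 9 (mod 27).
  Combine with x ≡ 4 (mod 5): write x = 9 + 27·t and require 9 + 27·t ≡ 4 (mod 5), i.e. 27·t ≡ 4 − 9 ≡ 0 (mod 5). Since 27^(−1) ≡ 3 (mod 5) (27 ≡ 2 (mod 5)), t ≡ 3·0 ≡ 0 (mod 5). So x ≡ 9 + 27·0 = 9 (mod 135).
Unique solution in [0, 135): x = 9.

Final answer: x ≡ 9 (mod 135); the representative in [0, 135) is 9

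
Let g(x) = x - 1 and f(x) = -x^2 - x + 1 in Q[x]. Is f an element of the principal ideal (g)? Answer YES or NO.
NO

In Q[x] the ideal (g) consists of all multiples of g, so f ∈ (g) iff g | f, i.e. iff the remainder of f on division by g is 0. Divide f by g (g is monic, so eliminate the leading term of the running remainder at each step):
  leading term -x^2: subtract (-x)·g(x) = -x^2 + x, leaving 1 - 2·x
  leading term -2·x: subtract (-2)·g(x) = 2 - 2·x, leaving -1
The remainder r(x) = -1 ≠ 0 (and deg r < deg g), so g ∤ f, i.e. f ∉ (g).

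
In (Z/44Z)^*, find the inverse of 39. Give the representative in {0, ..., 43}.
Apply the extended Euclidean algorithm to (44, 39), tracking rows (r, s, t) with s·44 + t·39 = r. Each division r_prev = q·r_cur + r_new produces the new row as (previous row) − q·(current row):
  row A: (44, 1, 0)   [1·44 + 0·39 = 44]
  row B: (39, 0, 1)   [0·44 + 1·39 = 39]
  44 = 1·39 + 5   → row C = row A − 1·row B = (5, 1, −1)   [check: 1·44 − 1·39 = 5]
  39 = 7·5 + 4   → row D = row B − 7·row C = (4, −7, 8)   [check: −7·44 + 8·39 = 4]
  5 = 1·4 + 1   → row E = row C − 1·row D = (1, 8, −9)   [check: 8·44 − 9·39 = 1]
  4 = 4·1 + 0   → remainder 0, stop. gcd = 1 (last nonzero row E).
The gcd is 1, so 39 is invertible mod 44. The last nonzero row gives 8·44 − 9·39 = 1, so t = −9. So 39^(−1) ≡ −9 ≡ 35 (mod 44). Verify: 39 · 35 = 1365 ≡ 1 (mod 44). ✓

Final answer: 39^(−1) ≡ 35 (mod 44)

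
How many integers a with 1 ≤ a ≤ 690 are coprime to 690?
176

The number of a ∈ {1, ..., 690} with gcd(a, 690) = 1 is by definition Euler's totient φ(690). φ is multiplicative, with φ(p^e) = p^e − p^(e−1). Factorise 690 = 2 · 3 · 5 · 23. Then
  φ(690) = (2 − 1) · (3 − 1) · (5 − 1) · (23 − 1) = 1 · 2 · 4 · 22 = 176.
So there are 176 such integers.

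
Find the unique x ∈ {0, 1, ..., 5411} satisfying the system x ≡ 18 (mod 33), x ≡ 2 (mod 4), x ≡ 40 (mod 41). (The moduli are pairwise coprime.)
x ≡ 942 (mod 5412); the representative in [0, 5412) is 942

The moduli 33, 4, 41 are pairwise coprime, so by the CRT there is a unique solution mod 33·4·41 = 5412.
Solve by successive substitution. Start with x ≡ 18 (mod 33).
  Combine with x ≡ 2 (mod 4): write x = 18 + 33·t and require 18 + 33·t ≡ 2 (mod 4), i.e. 33·t ≡ 2 − 18 ≡ 0 (mod 4). Since 33^(−1) ≡ 1 (mod 4) (33 ≡ 1 (mod 4)), t ≡ 1·0 ≡ 0 (mod 4). So x ≡ 18 + 33·0 = 18 (mod 132).
  Combine with x ≡ 40 (mod 41): write x = 18 + 132·t and require 18 + 132·t ≡ 40 (mod 41), i.e. 132·t ≡ 40 − 18 ≡ 22 (mod 41). Since 132^(−1) ≡ 32 (mod 41) (132 ≡ 9 (mod 41)), t ≡ 32·22 ≡ 7 (mod 41). So x ≡ 18 + 132·7 = 942 (mod 5412).
Unique solution in [0, 5412): x = 942.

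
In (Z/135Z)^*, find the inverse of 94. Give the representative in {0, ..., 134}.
Apply the extended Euclidean algorithm to (135, 94), tracking rows (r, s, t) with s·135 + t·94 = r. Each division r_prev = q·r_cur + r_new produces the new row as (previous row) − q·(current row):
  row A: (135, 1, 0)   [1·135 + 0·94 = 135]
  row B: (94, 0, 1)   [0·135 + 1·94 = 94]
  135 = 1·94 + 41   → row C = row A − 1·row B = (41, 1, −1)   [check: 1·135 − 1·94 = 41]
  94 = 2·41 + 12   → row D = row B − 2·row C = (12, −2, 3)   [check: −2·135 + 3·94 = 12]
  41 = 3·12 + 5   → row E = row C − 3·row D = (5, 7, −10)   [check: 7·135 − 10·94 = 5]
  12 = 2·5 + 2   → row F = row D − 2·row E = (2, −16, 23)   [check: −16·135 + 23·94 = 2]
  5 = 2·2 + 1   → row G = row E − 2·row F = (1, 39, −56)   [check: 39·135 − 56·94 = 1]
  2 = 2·1 + 0   → remainder 0, stop. gcd = 1 (last nonzero row G).
The gcd is 1, so 94 is invertible mod 135. The last nonzero row gives 39·135 − 56·94 = 1, so t = −56. So 94^(−1) ≡ −56 ≡ 79 (mod 135). Verify: 94 · 79 = 7426 ≡ 1 (mod 135). ✓

Final answer: 94^(−1) ≡ 79 (mod 135)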